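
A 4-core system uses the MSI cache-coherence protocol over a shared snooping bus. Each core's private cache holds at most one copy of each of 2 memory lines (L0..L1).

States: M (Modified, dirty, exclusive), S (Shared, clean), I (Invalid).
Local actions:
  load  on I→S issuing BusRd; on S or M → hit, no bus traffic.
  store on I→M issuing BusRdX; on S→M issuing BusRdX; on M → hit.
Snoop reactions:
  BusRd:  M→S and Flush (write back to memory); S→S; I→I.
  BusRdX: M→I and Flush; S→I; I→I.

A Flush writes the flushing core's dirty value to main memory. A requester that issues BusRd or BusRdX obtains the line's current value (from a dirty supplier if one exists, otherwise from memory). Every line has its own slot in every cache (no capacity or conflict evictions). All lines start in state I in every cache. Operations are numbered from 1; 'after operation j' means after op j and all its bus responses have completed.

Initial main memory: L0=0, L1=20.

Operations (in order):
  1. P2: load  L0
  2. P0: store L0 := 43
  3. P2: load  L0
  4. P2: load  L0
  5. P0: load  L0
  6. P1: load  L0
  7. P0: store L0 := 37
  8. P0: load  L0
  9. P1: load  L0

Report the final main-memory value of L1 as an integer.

memory[L1] = 20

  op1 P2: load  L0 → I/I/S/I on L0; bus BusRd; mem=0
  op2 P0: store L0 := 43 → M/I/I/I on L0; bus BusRdX; mem=0
  op3 P2: load  L0 → S/I/S/I on L0; bus BusRd Flush; mem=43
  op4 P2: load  L0 → S/I/S/I on L0; bus (none); mem=43
  op5 P0: load  L0 → S/I/S/I on L0; bus (none); mem=43
  op6 P1: load  L0 → S/S/S/I on L0; bus BusRd; mem=43
  op7 P0: store L0 := 37 → M/I/I/I on L0; bus BusRdX; mem=43
  op8 P0: load  L0 → M/I/I/I on L0; bus (none); mem=43
  op9 P1: load  L0 → S/S/I/I on L0; bus BusRd Flush; mem=37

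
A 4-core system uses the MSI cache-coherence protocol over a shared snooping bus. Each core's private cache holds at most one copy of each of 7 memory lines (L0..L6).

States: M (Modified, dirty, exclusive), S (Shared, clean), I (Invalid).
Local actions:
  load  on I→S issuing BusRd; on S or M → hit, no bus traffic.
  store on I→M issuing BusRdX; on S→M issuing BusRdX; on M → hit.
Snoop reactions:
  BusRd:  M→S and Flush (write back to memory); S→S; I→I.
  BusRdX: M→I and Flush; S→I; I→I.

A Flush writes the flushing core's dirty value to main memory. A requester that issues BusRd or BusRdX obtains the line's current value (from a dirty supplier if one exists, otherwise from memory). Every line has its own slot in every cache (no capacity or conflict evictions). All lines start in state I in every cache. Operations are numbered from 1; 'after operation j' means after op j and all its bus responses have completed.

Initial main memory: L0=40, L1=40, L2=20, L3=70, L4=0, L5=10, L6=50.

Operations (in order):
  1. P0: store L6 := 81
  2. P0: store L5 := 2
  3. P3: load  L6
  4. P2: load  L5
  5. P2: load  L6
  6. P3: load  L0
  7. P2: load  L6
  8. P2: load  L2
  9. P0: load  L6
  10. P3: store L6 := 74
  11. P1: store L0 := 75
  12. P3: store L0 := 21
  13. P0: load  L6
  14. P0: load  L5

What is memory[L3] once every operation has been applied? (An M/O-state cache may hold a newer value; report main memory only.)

[1] P0: store L6 := 81 | P0:M(81), P1:I, P2:I, P3:I | bus: BusRdX
[2] P0: store L5 := 2 | P0:M(2), P1:I, P2:I, P3:I | bus: BusRdX
[3] P3: load  L6 | P0:S(81), P1:I, P2:I, P3:S(81) | bus: BusRd,Flush
[4] P2: load  L5 | P0:S(2), P1:I, P2:S(2), P3:I | bus: BusRd,Flush
[5] P2: load  L6 | P0:S(81), P1:I, P2:S(81), P3:S(81) | bus: BusRd
[6] P3: load  L0 | P0:I, P1:I, P2:I, P3:S(40) | bus: BusRd
[7] P2: load  L6 | P0:S(81), P1:I, P2:S(81), P3:S(81) | bus: none
[8] P2: load  L2 | P0:I, P1:I, P2:S(20), P3:I | bus: BusRd
[9] P0: load  L6 | P0:S(81), P1:I, P2:S(81), P3:S(81) | bus: none
[10] P3: store L6 := 74 | P0:I, P1:I, P2:I, P3:M(74) | bus: BusRdX
[11] P1: store L0 := 75 | P0:I, P1:M(75), P2:I, P3:I | bus: BusRdX
[12] P3: store L0 := 21 | P0:I, P1:I, P2:I, P3:M(21) | bus: BusRdX,Flush
[13] P0: load  L6 | P0:S(74), P1:I, P2:I, P3:S(74) | bus: BusRd,Flush
[14] P0: load  L5 | P0:S(2), P1:I, P2:S(2), P3:I | bus: none

memory[L3] = 70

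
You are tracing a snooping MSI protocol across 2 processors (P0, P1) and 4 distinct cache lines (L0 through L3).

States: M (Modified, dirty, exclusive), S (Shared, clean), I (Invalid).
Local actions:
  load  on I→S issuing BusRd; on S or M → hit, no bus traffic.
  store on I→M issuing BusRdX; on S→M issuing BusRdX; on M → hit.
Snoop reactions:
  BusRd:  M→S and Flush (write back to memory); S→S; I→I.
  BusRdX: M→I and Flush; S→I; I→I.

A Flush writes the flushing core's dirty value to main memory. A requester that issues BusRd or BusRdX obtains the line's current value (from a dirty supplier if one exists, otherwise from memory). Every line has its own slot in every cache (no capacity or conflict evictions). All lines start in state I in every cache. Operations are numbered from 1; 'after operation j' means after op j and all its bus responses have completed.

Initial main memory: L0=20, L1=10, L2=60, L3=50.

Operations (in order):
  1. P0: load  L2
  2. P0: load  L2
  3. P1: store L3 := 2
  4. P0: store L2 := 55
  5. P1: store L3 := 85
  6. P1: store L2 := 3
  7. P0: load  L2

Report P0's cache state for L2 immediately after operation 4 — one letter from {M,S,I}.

step 1: P0: load  L2  ⟶  SI  (L2)  txn=BusRd  M[L2]=60
step 2: P0: load  L2  ⟶  SI  (L2)  txn=∅  M[L2]=60
step 3: P1: store L3 := 2  ⟶  IM  (L3)  txn=BusRdX  M[L3]=50
step 4: P0: store L2 := 55  ⟶  MI  (L2)  txn=BusRdX  M[L2]=60
step 5: P1: store L3 := 85  ⟶  IM  (L3)  txn=∅  M[L3]=50
step 6: P1: store L2 := 3  ⟶  IM  (L2)  txn=BusRdX+Flush  M[L2]=55
step 7: P0: load  L2  ⟶  SS  (L2)  txn=BusRd+Flush  M[L2]=3

state = M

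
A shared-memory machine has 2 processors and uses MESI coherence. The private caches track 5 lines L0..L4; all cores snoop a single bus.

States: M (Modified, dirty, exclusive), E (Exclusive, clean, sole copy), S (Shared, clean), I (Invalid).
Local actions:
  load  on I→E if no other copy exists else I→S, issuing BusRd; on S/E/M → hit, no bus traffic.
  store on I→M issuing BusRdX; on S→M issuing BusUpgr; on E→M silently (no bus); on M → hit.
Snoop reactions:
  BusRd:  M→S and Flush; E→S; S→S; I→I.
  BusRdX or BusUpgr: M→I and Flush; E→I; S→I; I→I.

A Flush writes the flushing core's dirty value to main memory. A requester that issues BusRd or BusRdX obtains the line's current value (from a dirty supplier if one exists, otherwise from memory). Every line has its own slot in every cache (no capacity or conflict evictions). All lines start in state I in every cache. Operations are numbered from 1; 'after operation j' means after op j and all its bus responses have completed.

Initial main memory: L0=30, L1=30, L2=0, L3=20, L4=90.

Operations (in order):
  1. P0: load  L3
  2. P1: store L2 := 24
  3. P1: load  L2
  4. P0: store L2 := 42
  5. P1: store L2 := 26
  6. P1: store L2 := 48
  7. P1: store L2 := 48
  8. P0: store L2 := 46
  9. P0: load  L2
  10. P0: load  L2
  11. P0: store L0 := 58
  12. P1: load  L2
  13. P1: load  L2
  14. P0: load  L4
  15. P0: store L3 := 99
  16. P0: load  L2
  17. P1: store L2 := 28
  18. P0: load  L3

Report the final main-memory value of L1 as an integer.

  op1 P0: load  L3 → E/I on L3; bus BusRd; mem=20
  op2 P1: store L2 := 24 → I/M on L2; bus BusRdX; mem=0
  op3 P1: load  L2 → I/M on L2; bus (none); mem=0
  op4 P0: store L2 := 42 → M/I on L2; bus BusRdX Flush; mem=24
  op5 P1: store L2 := 26 → I/M on L2; bus BusRdX Flush; mem=42
  op6 P1: store L2 := 48 → I/M on L2; bus (none); mem=42
  op7 P1: store L2 := 48 → I/M on L2; bus (none); mem=42
  op8 P0: store L2 := 46 → M/I on L2; bus BusRdX Flush; mem=48
  op9 P0: load  L2 → M/I on L2; bus (none); mem=48
  op10 P0: load  L2 → M/I on L2; bus (none); mem=48
  op11 P0: store L0 := 58 → M/I on L0; bus BusRdX; mem=30
  op12 P1: load  L2 → S/S on L2; bus BusRd Flush; mem=46
  op13 P1: load  L2 → S/S on L2; bus (none); mem=46
  op14 P0: load  L4 → E/I on L4; bus BusRd; mem=90
  op15 P0: store L3 := 99 → M/I on L3; bus (none); mem=20
  op16 P0: load  L2 → S/S on L2; bus (none); mem=46
  op17 P1: store L2 := 28 → I/M on L2; bus BusUpgr; mem=46
  op18 P0: load  L3 → M/I on L3; bus (none); mem=20

memory[L1] = 30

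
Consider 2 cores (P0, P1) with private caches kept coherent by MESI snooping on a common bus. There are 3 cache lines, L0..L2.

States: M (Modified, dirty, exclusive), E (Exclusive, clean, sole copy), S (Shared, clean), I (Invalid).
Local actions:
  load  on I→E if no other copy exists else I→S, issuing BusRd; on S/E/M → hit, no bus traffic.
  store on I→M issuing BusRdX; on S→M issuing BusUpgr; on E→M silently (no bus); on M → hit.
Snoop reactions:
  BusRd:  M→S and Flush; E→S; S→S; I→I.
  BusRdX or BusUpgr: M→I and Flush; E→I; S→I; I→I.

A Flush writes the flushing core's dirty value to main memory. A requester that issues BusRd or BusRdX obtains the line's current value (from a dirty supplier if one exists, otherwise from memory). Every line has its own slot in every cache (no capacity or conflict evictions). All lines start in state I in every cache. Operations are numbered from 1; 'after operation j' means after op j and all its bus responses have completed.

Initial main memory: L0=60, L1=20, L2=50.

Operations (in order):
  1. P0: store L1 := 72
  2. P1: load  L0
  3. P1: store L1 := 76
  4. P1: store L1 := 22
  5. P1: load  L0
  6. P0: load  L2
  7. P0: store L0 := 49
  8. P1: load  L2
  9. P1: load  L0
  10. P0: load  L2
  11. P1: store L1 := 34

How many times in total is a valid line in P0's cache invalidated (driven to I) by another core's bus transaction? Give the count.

1. P0: store L1 := 72  bus=[BusRdX]  L1: P0=M P1=I  mem[L1]=20
2. P1: load  L0  bus=[BusRd]  L0: P0=I P1=E  mem[L0]=60
3. P1: store L1 := 76  bus=[BusRdX,Flush]  L1: P0=I P1=M  mem[L1]=72
4. P1: store L1 := 22  bus=[-]  L1: P0=I P1=M  mem[L1]=72
5. P1: load  L0  bus=[-]  L0: P0=I P1=E  mem[L0]=60
6. P0: load  L2  bus=[BusRd]  L2: P0=E P1=I  mem[L2]=50
7. P0: store L0 := 49  bus=[BusRdX]  L0: P0=M P1=I  mem[L0]=60
8. P1: load  L2  bus=[BusRd]  L2: P0=S P1=S  mem[L2]=50
9. P1: load  L0  bus=[BusRd,Flush]  L0: P0=S P1=S  mem[L0]=49
10. P0: load  L2  bus=[-]  L2: P0=S P1=S  mem[L2]=50
11. P1: store L1 := 34  bus=[-]  L1: P0=I P1=M  mem[L1]=72

invalidations = 1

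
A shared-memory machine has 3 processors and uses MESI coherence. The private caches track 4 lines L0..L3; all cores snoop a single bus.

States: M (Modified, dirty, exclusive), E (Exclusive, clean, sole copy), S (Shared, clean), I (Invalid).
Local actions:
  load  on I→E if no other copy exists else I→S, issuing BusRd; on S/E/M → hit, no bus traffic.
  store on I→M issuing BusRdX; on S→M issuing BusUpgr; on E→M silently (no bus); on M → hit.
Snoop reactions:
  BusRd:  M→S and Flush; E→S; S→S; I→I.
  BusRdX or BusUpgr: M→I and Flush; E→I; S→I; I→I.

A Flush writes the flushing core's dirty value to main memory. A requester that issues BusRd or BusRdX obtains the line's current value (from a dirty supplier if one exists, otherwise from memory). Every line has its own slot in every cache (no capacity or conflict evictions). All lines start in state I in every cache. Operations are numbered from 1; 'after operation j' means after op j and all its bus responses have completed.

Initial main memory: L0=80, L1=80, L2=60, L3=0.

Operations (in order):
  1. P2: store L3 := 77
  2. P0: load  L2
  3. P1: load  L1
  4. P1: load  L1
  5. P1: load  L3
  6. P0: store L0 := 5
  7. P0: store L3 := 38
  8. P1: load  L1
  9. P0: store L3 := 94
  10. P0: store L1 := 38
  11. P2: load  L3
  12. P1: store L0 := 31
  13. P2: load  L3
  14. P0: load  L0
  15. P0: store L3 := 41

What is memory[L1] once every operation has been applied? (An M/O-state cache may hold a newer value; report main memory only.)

  op1 P2: store L3 := 77 → I/I/M on L3; bus BusRdX; mem=0
  op2 P0: load  L2 → E/I/I on L2; bus BusRd; mem=60
  op3 P1: load  L1 → I/E/I on L1; bus BusRd; mem=80
  op4 P1: load  L1 → I/E/I on L1; bus (none); mem=80
  op5 P1: load  L3 → I/S/S on L3; bus BusRd Flush; mem=77
  op6 P0: store L0 := 5 → M/I/I on L0; bus BusRdX; mem=80
  op7 P0: store L3 := 38 → M/I/I on L3; bus BusRdX; mem=77
  op8 P1: load  L1 → I/E/I on L1; bus (none); mem=80
  op9 P0: store L3 := 94 → M/I/I on L3; bus (none); mem=77
  op10 P0: store L1 := 38 → M/I/I on L1; bus BusRdX; mem=80
  op11 P2: load  L3 → S/I/S on L3; bus BusRd Flush; mem=94
  op12 P1: store L0 := 31 → I/M/I on L0; bus BusRdX Flush; mem=5
  op13 P2: load  L3 → S/I/S on L3; bus (none); mem=94
  op14 P0: load  L0 → S/S/I on L0; bus BusRd Flush; mem=31
  op15 P0: store L3 := 41 → M/I/I on L3; bus BusUpgr; mem=94

memory[L1] = 80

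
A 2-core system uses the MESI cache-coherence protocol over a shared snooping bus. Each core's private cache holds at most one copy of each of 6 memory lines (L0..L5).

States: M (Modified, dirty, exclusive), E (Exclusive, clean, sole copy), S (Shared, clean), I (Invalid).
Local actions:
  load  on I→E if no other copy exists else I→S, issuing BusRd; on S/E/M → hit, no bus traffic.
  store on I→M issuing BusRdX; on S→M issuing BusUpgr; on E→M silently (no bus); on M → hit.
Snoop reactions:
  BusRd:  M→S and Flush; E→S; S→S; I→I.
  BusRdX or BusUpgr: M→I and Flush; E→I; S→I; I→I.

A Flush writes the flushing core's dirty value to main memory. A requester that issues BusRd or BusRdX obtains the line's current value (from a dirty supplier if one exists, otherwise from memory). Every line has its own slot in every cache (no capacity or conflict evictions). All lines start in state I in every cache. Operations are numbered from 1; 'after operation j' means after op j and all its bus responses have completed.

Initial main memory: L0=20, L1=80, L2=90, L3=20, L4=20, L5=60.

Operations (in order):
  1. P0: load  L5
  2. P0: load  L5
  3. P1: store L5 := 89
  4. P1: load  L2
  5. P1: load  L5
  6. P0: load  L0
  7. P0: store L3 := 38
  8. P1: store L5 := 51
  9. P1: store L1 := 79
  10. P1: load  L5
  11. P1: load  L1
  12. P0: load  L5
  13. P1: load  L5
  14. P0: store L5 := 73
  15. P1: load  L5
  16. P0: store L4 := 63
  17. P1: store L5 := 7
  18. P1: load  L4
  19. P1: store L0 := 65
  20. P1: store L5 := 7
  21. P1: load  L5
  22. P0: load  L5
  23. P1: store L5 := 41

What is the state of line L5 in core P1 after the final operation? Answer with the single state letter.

state = M

step 1: P0: load  L5  ⟶  EI  (L5)  txn=BusRd  M[L5]=60
step 2: P0: load  L5  ⟶  EI  (L5)  txn=∅  M[L5]=60
step 3: P1: store L5 := 89  ⟶  IM  (L5)  txn=BusRdX  M[L5]=60
step 4: P1: load  L2  ⟶  IE  (L2)  txn=BusRd  M[L2]=90
step 5: P1: load  L5  ⟶  IM  (L5)  txn=∅  M[L5]=60
step 6: P0: load  L0  ⟶  EI  (L0)  txn=BusRd  M[L0]=20
step 7: P0: store L3 := 38  ⟶  MI  (L3)  txn=BusRdX  M[L3]=20
step 8: P1: store L5 := 51  ⟶  IM  (L5)  txn=∅  M[L5]=60
step 9: P1: store L1 := 79  ⟶  IM  (L1)  txn=BusRdX  M[L1]=80
step 10: P1: load  L5  ⟶  IM  (L5)  txn=∅  M[L5]=60
step 11: P1: load  L1  ⟶  IM  (L1)  txn=∅  M[L1]=80
step 12: P0: load  L5  ⟶  SS  (L5)  txn=BusRd+Flush  M[L5]=51
step 13: P1: load  L5  ⟶  SS  (L5)  txn=∅  M[L5]=51
step 14: P0: store L5 := 73  ⟶  MI  (L5)  txn=BusUpgr  M[L5]=51
step 15: P1: load  L5  ⟶  SS  (L5)  txn=BusRd+Flush  M[L5]=73
step 16: P0: store L4 := 63  ⟶  MI  (L4)  txn=BusRdX  M[L4]=20
step 17: P1: store L5 := 7  ⟶  IM  (L5)  txn=BusUpgr  M[L5]=73
step 18: P1: load  L4  ⟶  SS  (L4)  txn=BusRd+Flush  M[L4]=63
step 19: P1: store L0 := 65  ⟶  IM  (L0)  txn=BusRdX  M[L0]=20
step 20: P1: store L5 := 7  ⟶  IM  (L5)  txn=∅  M[L5]=73
step 21: P1: load  L5  ⟶  IM  (L5)  txn=∅  M[L5]=73
step 22: P0: load  L5  ⟶  SS  (L5)  txn=BusRd+Flush  M[L5]=7
step 23: P1: store L5 := 41  ⟶  IM  (L5)  txn=BusUpgr  M[L5]=7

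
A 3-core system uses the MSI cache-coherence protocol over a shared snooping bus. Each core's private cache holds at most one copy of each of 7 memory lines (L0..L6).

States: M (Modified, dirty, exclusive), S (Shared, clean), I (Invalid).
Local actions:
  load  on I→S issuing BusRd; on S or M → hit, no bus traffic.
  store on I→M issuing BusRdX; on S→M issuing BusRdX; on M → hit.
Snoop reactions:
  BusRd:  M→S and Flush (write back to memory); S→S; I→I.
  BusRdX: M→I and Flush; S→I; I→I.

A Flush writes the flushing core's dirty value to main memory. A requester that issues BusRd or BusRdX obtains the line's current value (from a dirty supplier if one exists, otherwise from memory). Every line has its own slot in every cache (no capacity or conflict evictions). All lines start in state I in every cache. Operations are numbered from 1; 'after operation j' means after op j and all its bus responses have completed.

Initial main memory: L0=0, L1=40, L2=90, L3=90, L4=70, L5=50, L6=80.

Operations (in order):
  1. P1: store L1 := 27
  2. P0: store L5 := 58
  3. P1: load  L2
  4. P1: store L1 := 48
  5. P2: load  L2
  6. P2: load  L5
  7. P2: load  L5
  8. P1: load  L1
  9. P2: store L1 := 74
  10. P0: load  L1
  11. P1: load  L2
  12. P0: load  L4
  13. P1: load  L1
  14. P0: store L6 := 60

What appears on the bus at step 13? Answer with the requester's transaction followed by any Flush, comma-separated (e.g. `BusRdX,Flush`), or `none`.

bus = BusRd

[1] P1: store L1 := 27 | P0:I, P1:M(27), P2:I | bus: BusRdX
[2] P0: store L5 := 58 | P0:M(58), P1:I, P2:I | bus: BusRdX
[3] P1: load  L2 | P0:I, P1:S(90), P2:I | bus: BusRd
[4] P1: store L1 := 48 | P0:I, P1:M(48), P2:I | bus: none
[5] P2: load  L2 | P0:I, P1:S(90), P2:S(90) | bus: BusRd
[6] P2: load  L5 | P0:S(58), P1:I, P2:S(58) | bus: BusRd,Flush
[7] P2: load  L5 | P0:S(58), P1:I, P2:S(58) | bus: none
[8] P1: load  L1 | P0:I, P1:M(48), P2:I | bus: none
[9] P2: store L1 := 74 | P0:I, P1:I, P2:M(74) | bus: BusRdX,Flush
[10] P0: load  L1 | P0:S(74), P1:I, P2:S(74) | bus: BusRd,Flush
[11] P1: load  L2 | P0:I, P1:S(90), P2:S(90) | bus: none
[12] P0: load  L4 | P0:S(70), P1:I, P2:I | bus: BusRd
[13] P1: load  L1 | P0:S(74), P1:S(74), P2:S(74) | bus: BusRd
[14] P0: store L6 := 60 | P0:M(60), P1:I, P2:I | bus: BusRdX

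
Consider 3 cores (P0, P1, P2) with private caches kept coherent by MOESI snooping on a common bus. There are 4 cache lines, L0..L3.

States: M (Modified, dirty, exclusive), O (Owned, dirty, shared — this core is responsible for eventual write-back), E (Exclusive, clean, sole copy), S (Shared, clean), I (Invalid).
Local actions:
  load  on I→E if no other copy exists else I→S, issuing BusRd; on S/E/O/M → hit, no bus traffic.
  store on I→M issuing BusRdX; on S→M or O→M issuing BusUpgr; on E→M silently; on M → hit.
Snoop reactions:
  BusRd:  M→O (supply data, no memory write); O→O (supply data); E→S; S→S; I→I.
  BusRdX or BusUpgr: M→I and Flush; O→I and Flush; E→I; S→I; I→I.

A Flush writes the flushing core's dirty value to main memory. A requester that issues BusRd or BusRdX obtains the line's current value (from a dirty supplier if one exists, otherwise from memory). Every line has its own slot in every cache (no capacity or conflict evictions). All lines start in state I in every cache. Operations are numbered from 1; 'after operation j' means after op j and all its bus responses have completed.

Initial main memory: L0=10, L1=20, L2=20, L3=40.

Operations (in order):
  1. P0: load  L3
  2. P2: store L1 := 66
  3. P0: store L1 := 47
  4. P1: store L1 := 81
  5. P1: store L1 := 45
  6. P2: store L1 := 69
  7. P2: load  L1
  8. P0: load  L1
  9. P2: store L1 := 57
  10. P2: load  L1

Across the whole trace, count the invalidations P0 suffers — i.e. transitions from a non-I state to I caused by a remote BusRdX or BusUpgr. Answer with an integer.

invalidations = 2

  op1 P0: load  L3 → E/I/I on L3; bus BusRd; mem=40
  op2 P2: store L1 := 66 → I/I/M on L1; bus BusRdX; mem=20
  op3 P0: store L1 := 47 → M/I/I on L1; bus BusRdX Flush; mem=66
  op4 P1: store L1 := 81 → I/M/I on L1; bus BusRdX Flush; mem=47
  op5 P1: store L1 := 45 → I/M/I on L1; bus (none); mem=47
  op6 P2: store L1 := 69 → I/I/M on L1; bus BusRdX Flush; mem=45
  op7 P2: load  L1 → I/I/M on L1; bus (none); mem=45
  op8 P0: load  L1 → S/I/O on L1; bus BusRd; mem=45
  op9 P2: store L1 := 57 → I/I/M on L1; bus BusUpgr; mem=45
  op10 P2: load  L1 → I/I/M on L1; bus (none); mem=45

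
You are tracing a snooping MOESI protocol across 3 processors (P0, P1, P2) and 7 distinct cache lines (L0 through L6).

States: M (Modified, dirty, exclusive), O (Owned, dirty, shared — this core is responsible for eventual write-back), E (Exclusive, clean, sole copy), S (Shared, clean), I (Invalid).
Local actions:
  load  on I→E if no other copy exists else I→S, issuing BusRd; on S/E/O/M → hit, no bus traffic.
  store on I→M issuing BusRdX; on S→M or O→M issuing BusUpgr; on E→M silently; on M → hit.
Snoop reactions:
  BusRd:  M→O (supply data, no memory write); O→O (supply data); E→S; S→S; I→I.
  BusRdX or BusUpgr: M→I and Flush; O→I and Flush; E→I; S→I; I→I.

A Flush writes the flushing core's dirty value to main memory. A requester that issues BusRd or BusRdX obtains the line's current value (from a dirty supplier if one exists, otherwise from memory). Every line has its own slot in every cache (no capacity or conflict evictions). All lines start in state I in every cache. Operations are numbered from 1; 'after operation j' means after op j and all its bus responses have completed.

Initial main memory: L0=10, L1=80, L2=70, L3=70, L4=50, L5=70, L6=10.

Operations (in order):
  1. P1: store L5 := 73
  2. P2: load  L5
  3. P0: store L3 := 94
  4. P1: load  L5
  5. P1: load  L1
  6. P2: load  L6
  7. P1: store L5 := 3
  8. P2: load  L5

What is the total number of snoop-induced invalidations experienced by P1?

invalidations = 0

step 1: P1: store L5 := 73  ⟶  IMI  (L5)  txn=BusRdX  M[L5]=70
step 2: P2: load  L5  ⟶  IOS  (L5)  txn=BusRd  M[L5]=70
step 3: P0: store L3 := 94  ⟶  MII  (L3)  txn=BusRdX  M[L3]=70
step 4: P1: load  L5  ⟶  IOS  (L5)  txn=∅  M[L5]=70
step 5: P1: load  L1  ⟶  IEI  (L1)  txn=BusRd  M[L1]=80
step 6: P2: load  L6  ⟶  IIE  (L6)  txn=BusRd  M[L6]=10
step 7: P1: store L5 := 3  ⟶  IMI  (L5)  txn=BusUpgr  M[L5]=70
step 8: P2: load  L5  ⟶  IOS  (L5)  txn=BusRd  M[L5]=70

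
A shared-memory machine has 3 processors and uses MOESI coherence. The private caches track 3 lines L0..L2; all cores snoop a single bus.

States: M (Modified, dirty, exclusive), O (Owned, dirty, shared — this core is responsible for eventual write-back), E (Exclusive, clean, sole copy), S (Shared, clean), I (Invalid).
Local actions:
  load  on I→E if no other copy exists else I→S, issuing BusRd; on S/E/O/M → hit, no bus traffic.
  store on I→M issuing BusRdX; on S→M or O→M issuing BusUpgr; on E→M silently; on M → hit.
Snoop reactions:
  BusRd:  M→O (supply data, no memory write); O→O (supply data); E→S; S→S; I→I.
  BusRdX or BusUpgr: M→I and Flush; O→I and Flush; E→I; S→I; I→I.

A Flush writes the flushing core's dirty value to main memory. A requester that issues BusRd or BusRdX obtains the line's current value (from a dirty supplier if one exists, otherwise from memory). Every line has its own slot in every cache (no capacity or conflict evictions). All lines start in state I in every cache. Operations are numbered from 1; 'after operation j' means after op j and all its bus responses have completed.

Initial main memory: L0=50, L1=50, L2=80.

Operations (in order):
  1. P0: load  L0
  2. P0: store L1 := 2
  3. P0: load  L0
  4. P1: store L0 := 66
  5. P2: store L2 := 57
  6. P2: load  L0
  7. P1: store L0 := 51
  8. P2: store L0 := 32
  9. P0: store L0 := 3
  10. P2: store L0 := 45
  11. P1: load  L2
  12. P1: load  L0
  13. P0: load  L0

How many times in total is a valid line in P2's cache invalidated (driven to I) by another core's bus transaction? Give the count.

invalidations = 2

step 1: P0: load  L0  ⟶  EII  (L0)  txn=BusRd  M[L0]=50
step 2: P0: store L1 := 2  ⟶  MII  (L1)  txn=BusRdX  M[L1]=50
step 3: P0: load  L0  ⟶  EII  (L0)  txn=∅  M[L0]=50
step 4: P1: store L0 := 66  ⟶  IMI  (L0)  txn=BusRdX  M[L0]=50
step 5: P2: store L2 := 57  ⟶  IIM  (L2)  txn=BusRdX  M[L2]=80
step 6: P2: load  L0  ⟶  IOS  (L0)  txn=BusRd  M[L0]=50
step 7: P1: store L0 := 51  ⟶  IMI  (L0)  txn=BusUpgr  M[L0]=50
step 8: P2: store L0 := 32  ⟶  IIM  (L0)  txn=BusRdX+Flush  M[L0]=51
step 9: P0: store L0 := 3  ⟶  MII  (L0)  txn=BusRdX+Flush  M[L0]=32
step 10: P2: store L0 := 45  ⟶  IIM  (L0)  txn=BusRdX+Flush  M[L0]=3
step 11: P1: load  L2  ⟶  ISO  (L2)  txn=BusRd  M[L2]=80
step 12: P1: load  L0  ⟶  ISO  (L0)  txn=BusRd  M[L0]=3
step 13: P0: load  L0  ⟶  SSO  (L0)  txn=BusRd  M[L0]=3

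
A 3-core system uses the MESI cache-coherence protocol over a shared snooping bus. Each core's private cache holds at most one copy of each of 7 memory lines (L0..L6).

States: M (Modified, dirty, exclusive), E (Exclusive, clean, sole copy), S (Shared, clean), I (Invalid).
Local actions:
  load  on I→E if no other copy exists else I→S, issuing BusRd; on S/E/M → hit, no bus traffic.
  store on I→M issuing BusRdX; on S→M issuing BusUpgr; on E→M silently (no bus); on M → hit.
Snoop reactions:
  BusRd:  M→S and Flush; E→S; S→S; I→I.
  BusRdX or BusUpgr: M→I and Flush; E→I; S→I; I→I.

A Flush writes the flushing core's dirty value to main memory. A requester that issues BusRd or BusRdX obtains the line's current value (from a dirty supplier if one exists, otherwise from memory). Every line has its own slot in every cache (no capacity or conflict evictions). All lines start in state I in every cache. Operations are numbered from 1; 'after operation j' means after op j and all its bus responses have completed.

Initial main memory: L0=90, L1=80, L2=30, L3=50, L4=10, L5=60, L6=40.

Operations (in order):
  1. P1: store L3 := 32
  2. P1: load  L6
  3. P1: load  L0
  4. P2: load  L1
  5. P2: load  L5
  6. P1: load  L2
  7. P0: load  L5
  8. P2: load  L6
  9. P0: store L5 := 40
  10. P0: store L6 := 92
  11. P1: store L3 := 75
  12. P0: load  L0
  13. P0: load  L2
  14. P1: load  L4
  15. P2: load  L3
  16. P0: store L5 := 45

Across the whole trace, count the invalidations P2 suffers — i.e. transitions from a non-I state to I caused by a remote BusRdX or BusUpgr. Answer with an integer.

invalidations = 2

1. P1: store L3 := 32  bus=[BusRdX]  L3: P0=I P1=M P2=I  mem[L3]=50
2. P1: load  L6  bus=[BusRd]  L6: P0=I P1=E P2=I  mem[L6]=40
3. P1: load  L0  bus=[BusRd]  L0: P0=I P1=E P2=I  mem[L0]=90
4. P2: load  L1  bus=[BusRd]  L1: P0=I P1=I P2=E  mem[L1]=80
5. P2: load  L5  bus=[BusRd]  L5: P0=I P1=I P2=E  mem[L5]=60
6. P1: load  L2  bus=[BusRd]  L2: P0=I P1=E P2=I  mem[L2]=30
7. P0: load  L5  bus=[BusRd]  L5: P0=S P1=I P2=S  mem[L5]=60
8. P2: load  L6  bus=[BusRd]  L6: P0=I P1=S P2=S  mem[L6]=40
9. P0: store L5 := 40  bus=[BusUpgr]  L5: P0=M P1=I P2=I  mem[L5]=60
10. P0: store L6 := 92  bus=[BusRdX]  L6: P0=M P1=I P2=I  mem[L6]=40
11. P1: store L3 := 75  bus=[-]  L3: P0=I P1=M P2=I  mem[L3]=50
12. P0: load  L0  bus=[BusRd]  L0: P0=S P1=S P2=I  mem[L0]=90
13. P0: load  L2  bus=[BusRd]  L2: P0=S P1=S P2=I  mem[L2]=30
14. P1: load  L4  bus=[BusRd]  L4: P0=I P1=E P2=I  mem[L4]=10
15. P2: load  L3  bus=[BusRd,Flush]  L3: P0=I P1=S P2=S  mem[L3]=75
16. P0: store L5 := 45  bus=[-]  L5: P0=M P1=I P2=I  mem[L5]=60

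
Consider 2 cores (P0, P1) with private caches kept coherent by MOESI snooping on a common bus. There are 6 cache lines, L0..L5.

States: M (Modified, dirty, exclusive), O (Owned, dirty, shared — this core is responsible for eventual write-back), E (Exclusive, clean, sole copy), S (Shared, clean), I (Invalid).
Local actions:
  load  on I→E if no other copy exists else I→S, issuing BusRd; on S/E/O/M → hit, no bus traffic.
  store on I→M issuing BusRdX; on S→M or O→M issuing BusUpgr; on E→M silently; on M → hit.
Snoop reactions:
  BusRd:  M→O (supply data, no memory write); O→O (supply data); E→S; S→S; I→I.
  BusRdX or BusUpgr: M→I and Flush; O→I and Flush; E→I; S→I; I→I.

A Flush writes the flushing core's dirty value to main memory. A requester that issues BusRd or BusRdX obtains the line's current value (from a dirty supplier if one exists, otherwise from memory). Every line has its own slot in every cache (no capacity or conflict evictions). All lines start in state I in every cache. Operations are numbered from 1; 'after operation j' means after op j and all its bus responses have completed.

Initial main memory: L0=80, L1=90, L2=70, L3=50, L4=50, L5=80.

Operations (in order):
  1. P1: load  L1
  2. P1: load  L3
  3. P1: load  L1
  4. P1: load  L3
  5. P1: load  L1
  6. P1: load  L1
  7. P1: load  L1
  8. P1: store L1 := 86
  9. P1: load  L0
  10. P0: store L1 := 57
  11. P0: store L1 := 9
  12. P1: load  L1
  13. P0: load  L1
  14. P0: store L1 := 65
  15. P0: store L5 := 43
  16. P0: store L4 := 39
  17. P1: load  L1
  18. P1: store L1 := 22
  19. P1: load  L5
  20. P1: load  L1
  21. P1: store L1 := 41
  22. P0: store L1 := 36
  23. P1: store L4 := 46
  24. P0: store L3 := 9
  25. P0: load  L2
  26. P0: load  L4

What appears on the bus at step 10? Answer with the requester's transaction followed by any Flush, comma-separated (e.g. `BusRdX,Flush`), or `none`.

[1] P1: load  L1 | P0:I, P1:E(90) | bus: BusRd
[2] P1: load  L3 | P0:I, P1:E(50) | bus: BusRd
[3] P1: load  L1 | P0:I, P1:E(90) | bus: none
[4] P1: load  L3 | P0:I, P1:E(50) | bus: none
[5] P1: load  L1 | P0:I, P1:E(90) | bus: none
[6] P1: load  L1 | P0:I, P1:E(90) | bus: none
[7] P1: load  L1 | P0:I, P1:E(90) | bus: none
[8] P1: store L1 := 86 | P0:I, P1:M(86) | bus: none
[9] P1: load  L0 | P0:I, P1:E(80) | bus: BusRd
[10] P0: store L1 := 57 | P0:M(57), P1:I | bus: BusRdX,Flush
[11] P0: store L1 := 9 | P0:M(9), P1:I | bus: none
[12] P1: load  L1 | P0:O(9), P1:S(9) | bus: BusRd
[13] P0: load  L1 | P0:O(9), P1:S(9) | bus: none
[14] P0: store L1 := 65 | P0:M(65), P1:I | bus: BusUpgr
[15] P0: store L5 := 43 | P0:M(43), P1:I | bus: BusRdX
[16] P0: store L4 := 39 | P0:M(39), P1:I | bus: BusRdX
[17] P1: load  L1 | P0:O(65), P1:S(65) | bus: BusRd
[18] P1: store L1 := 22 | P0:I, P1:M(22) | bus: BusUpgr,Flush
[19] P1: load  L5 | P0:O(43), P1:S(43) | bus: BusRd
[20] P1: load  L1 | P0:I, P1:M(22) | bus: none
[21] P1: store L1 := 41 | P0:I, P1:M(41) | bus: none
[22] P0: store L1 := 36 | P0:M(36), P1:I | bus: BusRdX,Flush
[23] P1: store L4 := 46 | P0:I, P1:M(46) | bus: BusRdX,Flush
[24] P0: store L3 := 9 | P0:M(9), P1:I | bus: BusRdX
[25] P0: load  L2 | P0:E(70), P1:I | bus: BusRd
[26] P0: load  L4 | P0:S(46), P1:O(46) | bus: BusRd

bus = BusRdX,Flush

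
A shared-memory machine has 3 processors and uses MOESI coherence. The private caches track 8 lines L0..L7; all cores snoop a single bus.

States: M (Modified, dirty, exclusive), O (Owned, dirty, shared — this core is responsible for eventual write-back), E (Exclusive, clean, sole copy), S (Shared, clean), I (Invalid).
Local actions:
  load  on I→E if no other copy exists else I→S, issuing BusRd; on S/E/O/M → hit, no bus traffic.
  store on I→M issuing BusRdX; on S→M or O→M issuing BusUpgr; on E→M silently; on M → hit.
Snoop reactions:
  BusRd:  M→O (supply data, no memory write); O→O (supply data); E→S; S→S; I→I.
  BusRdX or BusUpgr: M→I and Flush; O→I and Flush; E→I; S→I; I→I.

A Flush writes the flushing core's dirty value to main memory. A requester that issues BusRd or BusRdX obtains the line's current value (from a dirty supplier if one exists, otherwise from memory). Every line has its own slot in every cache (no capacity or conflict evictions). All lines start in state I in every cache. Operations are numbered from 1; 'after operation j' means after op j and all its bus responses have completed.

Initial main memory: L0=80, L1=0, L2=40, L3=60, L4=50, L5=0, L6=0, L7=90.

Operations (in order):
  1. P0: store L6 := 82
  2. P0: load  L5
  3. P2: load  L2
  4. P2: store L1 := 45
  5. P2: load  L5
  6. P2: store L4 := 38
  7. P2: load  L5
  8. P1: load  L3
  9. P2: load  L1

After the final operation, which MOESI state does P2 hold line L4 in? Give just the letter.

  op1 P0: store L6 := 82 → M/I/I on L6; bus BusRdX; mem=0
  op2 P0: load  L5 → E/I/I on L5; bus BusRd; mem=0
  op3 P2: load  L2 → I/I/E on L2; bus BusRd; mem=40
  op4 P2: store L1 := 45 → I/I/M on L1; bus BusRdX; mem=0
  op5 P2: load  L5 → S/I/S on L5; bus BusRd; mem=0
  op6 P2: store L4 := 38 → I/I/M on L4; bus BusRdX; mem=50
  op7 P2: load  L5 → S/I/S on L5; bus (none); mem=0
  op8 P1: load  L3 → I/E/I on L3; bus BusRd; mem=60
  op9 P2: load  L1 → I/I/M on L1; bus (none); mem=0

state = M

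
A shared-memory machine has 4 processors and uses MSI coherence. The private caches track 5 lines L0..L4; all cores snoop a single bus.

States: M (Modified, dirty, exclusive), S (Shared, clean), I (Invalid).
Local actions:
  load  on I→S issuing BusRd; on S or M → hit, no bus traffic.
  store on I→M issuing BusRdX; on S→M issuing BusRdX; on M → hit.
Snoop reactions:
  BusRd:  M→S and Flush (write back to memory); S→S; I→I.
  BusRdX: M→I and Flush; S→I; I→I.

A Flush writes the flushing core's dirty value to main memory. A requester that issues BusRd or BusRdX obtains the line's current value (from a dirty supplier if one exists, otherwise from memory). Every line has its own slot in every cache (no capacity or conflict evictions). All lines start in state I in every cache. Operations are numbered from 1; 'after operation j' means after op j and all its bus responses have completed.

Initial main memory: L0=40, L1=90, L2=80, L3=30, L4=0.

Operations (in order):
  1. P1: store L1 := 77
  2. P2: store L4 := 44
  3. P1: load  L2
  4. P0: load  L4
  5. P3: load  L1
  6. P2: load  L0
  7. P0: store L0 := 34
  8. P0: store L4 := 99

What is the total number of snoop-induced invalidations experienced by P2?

invalidations = 2

[1] P1: store L1 := 77 | P0:I, P1:M(77), P2:I, P3:I | bus: BusRdX
[2] P2: store L4 := 44 | P0:I, P1:I, P2:M(44), P3:I | bus: BusRdX
[3] P1: load  L2 | P0:I, P1:S(80), P2:I, P3:I | bus: BusRd
[4] P0: load  L4 | P0:S(44), P1:I, P2:S(44), P3:I | bus: BusRd,Flush
[5] P3: load  L1 | P0:I, P1:S(77), P2:I, P3:S(77) | bus: BusRd,Flush
[6] P2: load  L0 | P0:I, P1:I, P2:S(40), P3:I | bus: BusRd
[7] P0: store L0 := 34 | P0:M(34), P1:I, P2:I, P3:I | bus: BusRdX
[8] P0: store L4 := 99 | P0:M(99), P1:I, P2:I, P3:I | bus: BusRdX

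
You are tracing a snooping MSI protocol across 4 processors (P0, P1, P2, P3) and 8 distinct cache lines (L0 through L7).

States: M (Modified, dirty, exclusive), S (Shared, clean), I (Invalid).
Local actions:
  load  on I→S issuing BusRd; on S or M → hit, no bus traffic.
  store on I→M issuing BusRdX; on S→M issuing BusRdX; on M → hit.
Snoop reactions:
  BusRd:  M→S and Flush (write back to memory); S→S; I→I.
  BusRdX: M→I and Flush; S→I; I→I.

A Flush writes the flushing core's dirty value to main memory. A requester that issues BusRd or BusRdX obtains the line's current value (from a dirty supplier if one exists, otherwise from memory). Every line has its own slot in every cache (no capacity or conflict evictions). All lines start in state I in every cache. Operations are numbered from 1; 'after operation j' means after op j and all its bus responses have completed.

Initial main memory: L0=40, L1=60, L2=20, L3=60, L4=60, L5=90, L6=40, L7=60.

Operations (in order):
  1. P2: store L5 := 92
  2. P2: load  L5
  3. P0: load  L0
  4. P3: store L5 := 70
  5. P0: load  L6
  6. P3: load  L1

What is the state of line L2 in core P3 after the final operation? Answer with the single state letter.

state = I

1. P2: store L5 := 92  bus=[BusRdX]  L5: P0=I P1=I P2=M P3=I  mem[L5]=90
2. P2: load  L5  bus=[-]  L5: P0=I P1=I P2=M P3=I  mem[L5]=90
3. P0: load  L0  bus=[BusRd]  L0: P0=S P1=I P2=I P3=I  mem[L0]=40
4. P3: store L5 := 70  bus=[BusRdX,Flush]  L5: P0=I P1=I P2=I P3=M  mem[L5]=92
5. P0: load  L6  bus=[BusRd]  L6: P0=S P1=I P2=I P3=I  mem[L6]=40
6. P3: load  L1  bus=[BusRd]  L1: P0=I P1=I P2=I P3=S  mem[L1]=60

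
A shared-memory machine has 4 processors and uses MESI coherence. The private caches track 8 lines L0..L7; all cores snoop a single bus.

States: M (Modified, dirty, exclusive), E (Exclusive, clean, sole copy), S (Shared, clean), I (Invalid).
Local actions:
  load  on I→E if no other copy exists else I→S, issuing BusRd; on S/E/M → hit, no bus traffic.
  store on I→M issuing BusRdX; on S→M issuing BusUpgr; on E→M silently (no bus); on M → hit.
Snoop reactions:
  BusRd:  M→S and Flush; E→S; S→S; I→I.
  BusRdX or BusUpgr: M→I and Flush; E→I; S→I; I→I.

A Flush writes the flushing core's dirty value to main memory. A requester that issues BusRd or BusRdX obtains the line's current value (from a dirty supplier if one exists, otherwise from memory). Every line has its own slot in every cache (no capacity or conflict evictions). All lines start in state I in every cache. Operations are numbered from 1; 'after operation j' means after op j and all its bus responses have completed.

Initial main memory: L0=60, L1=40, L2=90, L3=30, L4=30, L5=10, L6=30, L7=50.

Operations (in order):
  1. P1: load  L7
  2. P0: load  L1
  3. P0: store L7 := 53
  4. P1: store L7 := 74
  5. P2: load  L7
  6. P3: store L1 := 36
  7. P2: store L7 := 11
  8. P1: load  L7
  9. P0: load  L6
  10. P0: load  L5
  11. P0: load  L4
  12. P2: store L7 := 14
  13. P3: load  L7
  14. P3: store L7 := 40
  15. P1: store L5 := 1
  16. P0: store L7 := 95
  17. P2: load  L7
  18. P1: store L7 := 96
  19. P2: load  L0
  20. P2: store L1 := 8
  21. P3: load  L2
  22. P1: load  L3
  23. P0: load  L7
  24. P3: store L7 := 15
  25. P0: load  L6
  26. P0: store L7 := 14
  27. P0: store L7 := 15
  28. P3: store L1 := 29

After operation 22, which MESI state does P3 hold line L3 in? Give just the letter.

state = I

  op1 P1: load  L7 → I/E/I/I on L7; bus BusRd; mem=50
  op2 P0: load  L1 → E/I/I/I on L1; bus BusRd; mem=40
  op3 P0: store L7 := 53 → M/I/I/I on L7; bus BusRdX; mem=50
  op4 P1: store L7 := 74 → I/M/I/I on L7; bus BusRdX Flush; mem=53
  op5 P2: load  L7 → I/S/S/I on L7; bus BusRd Flush; mem=74
  op6 P3: store L1 := 36 → I/I/I/M on L1; bus BusRdX; mem=40
  op7 P2: store L7 := 11 → I/I/M/I on L7; bus BusUpgr; mem=74
  op8 P1: load  L7 → I/S/S/I on L7; bus BusRd Flush; mem=11
  op9 P0: load  L6 → E/I/I/I on L6; bus BusRd; mem=30
  op10 P0: load  L5 → E/I/I/I on L5; bus BusRd; mem=10
  op11 P0: load  L4 → E/I/I/I on L4; bus BusRd; mem=30
  op12 P2: store L7 := 14 → I/I/M/I on L7; bus BusUpgr; mem=11
  op13 P3: load  L7 → I/I/S/S on L7; bus BusRd Flush; mem=14
  op14 P3: store L7 := 40 → I/I/I/M on L7; bus BusUpgr; mem=14
  op15 P1: store L5 := 1 → I/M/I/I on L5; bus BusRdX; mem=10
  op16 P0: store L7 := 95 → M/I/I/I on L7; bus BusRdX Flush; mem=40
  op17 P2: load  L7 → S/I/S/I on L7; bus BusRd Flush; mem=95
  op18 P1: store L7 := 96 → I/M/I/I on L7; bus BusRdX; mem=95
  op19 P2: load  L0 → I/I/E/I on L0; bus BusRd; mem=60
  op20 P2: store L1 := 8 → I/I/M/I on L1; bus BusRdX Flush; mem=36
  op21 P3: load  L2 → I/I/I/E on L2; bus BusRd; mem=90
  op22 P1: load  L3 → I/E/I/I on L3; bus BusRd; mem=30
  op23 P0: load  L7 → S/S/I/I on L7; bus BusRd Flush; mem=96
  op24 P3: store L7 := 15 → I/I/I/M on L7; bus BusRdX; mem=96
  op25 P0: load  L6 → E/I/I/I on L6; bus (none); mem=30
  op26 P0: store L7 := 14 → M/I/I/I on L7; bus BusRdX Flush; mem=15
  op27 P0: store L7 := 15 → M/I/I/I on L7; bus (none); mem=15
  op28 P3: store L1 := 29 → I/I/I/M on L1; bus BusRdX Flush; mem=8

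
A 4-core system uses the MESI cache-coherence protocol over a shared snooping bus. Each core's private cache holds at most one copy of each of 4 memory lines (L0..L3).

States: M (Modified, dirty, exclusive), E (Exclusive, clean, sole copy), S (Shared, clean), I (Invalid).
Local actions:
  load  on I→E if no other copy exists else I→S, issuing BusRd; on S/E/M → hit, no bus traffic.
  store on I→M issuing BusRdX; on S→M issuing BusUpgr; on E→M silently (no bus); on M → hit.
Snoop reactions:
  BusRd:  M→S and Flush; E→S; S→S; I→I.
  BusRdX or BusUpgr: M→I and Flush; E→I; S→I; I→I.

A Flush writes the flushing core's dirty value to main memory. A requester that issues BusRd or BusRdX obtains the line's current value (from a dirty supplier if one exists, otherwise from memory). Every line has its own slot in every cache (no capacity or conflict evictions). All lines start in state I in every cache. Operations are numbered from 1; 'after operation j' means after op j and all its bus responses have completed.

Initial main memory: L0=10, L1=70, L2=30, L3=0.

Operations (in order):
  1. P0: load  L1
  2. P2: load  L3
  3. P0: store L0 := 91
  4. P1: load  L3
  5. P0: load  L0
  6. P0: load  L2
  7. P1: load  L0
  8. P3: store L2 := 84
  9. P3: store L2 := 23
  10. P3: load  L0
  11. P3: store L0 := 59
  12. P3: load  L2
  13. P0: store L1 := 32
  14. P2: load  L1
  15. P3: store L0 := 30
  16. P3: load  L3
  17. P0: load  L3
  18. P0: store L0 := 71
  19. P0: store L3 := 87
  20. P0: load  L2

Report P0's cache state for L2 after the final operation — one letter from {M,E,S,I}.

state = S

step 1: P0: load  L1  ⟶  EIII  (L1)  txn=BusRd  M[L1]=70
step 2: P2: load  L3  ⟶  IIEI  (L3)  txn=BusRd  M[L3]=0
step 3: P0: store L0 := 91  ⟶  MIII  (L0)  txn=BusRdX  M[L0]=10
step 4: P1: load  L3  ⟶  ISSI  (L3)  txn=BusRd  M[L3]=0
step 5: P0: load  L0  ⟶  MIII  (L0)  txn=∅  M[L0]=10
step 6: P0: load  L2  ⟶  EIII  (L2)  txn=BusRd  M[L2]=30
step 7: P1: load  L0  ⟶  SSII  (L0)  txn=BusRd+Flush  M[L0]=91
step 8: P3: store L2 := 84  ⟶  IIIM  (L2)  txn=BusRdX  M[L2]=30
step 9: P3: store L2 := 23  ⟶  IIIM  (L2)  txn=∅  M[L2]=30
step 10: P3: load  L0  ⟶  SSIS  (L0)  txn=BusRd  M[L0]=91
step 11: P3: store L0 := 59  ⟶  IIIM  (L0)  txn=BusUpgr  M[L0]=91
step 12: P3: load  L2  ⟶  IIIM  (L2)  txn=∅  M[L2]=30
step 13: P0: store L1 := 32  ⟶  MIII  (L1)  txn=∅  M[L1]=70
step 14: P2: load  L1  ⟶  SISI  (L1)  txn=BusRd+Flush  M[L1]=32
step 15: P3: store L0 := 30  ⟶  IIIM  (L0)  txn=∅  M[L0]=91
step 16: P3: load  L3  ⟶  ISSS  (L3)  txn=BusRd  M[L3]=0
step 17: P0: load  L3  ⟶  SSSS  (L3)  txn=BusRd  M[L3]=0
step 18: P0: store L0 := 71  ⟶  MIII  (L0)  txn=BusRdX+Flush  M[L0]=30
step 19: P0: store L3 := 87  ⟶  MIII  (L3)  txn=BusUpgr  M[L3]=0
step 20: P0: load  L2  ⟶  SIIS  (L2)  txn=BusRd+Flush  M[L2]=23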